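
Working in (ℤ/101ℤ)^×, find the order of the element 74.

ord(74) | φ(101) = 101 − 1 = 100 = 2^2 · 5^2.
Divisors of 100: 1, 2, 4, 5, 10, 20, 25, 50, 100.
Evaluate successive powers at the divisors of 100:
74^1 ≡ 74 (mod 101)
74^2 ≡ 22 (mod 101)
74^4 ≡ 80 (mod 101)
74^5 ≡ 62 (mod 101)
74^10 ≡ 6 (mod 101)
74^20 ≡ 36 (mod 101)
74^25 ≡ 10 (mod 101)
74^50 ≡ 100 (mod 101)
74^100 ≡ 1 (mod 101) ✓
Hence ord(74) = 100.

100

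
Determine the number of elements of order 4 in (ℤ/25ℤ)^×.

2

φ(25) = φ(5^2) = 5·(5−1) = 20 = 2^2 · 5.
Since (Z/25Z)^× is cyclic of order 20, the number of elements of order d is φ(d) when d | 20 and 0 otherwise.
4 = 2^2 divides 20, and φ(4) = 2.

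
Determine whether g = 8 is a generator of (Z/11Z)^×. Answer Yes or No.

φ(11) = 11 − 1 = 10 = 2 · 5.
8 is a primitive root mod 11 iff 8^(φ(11)/q) ≢ 1 for every prime q | φ(11), i.e. q ∈ {2, 5}.
8^5 ≡ 10 (mod 11)  [q = 2: ≢ 1 ✓]
8^2 ≡ 9 (mod 11)  [q = 5: ≢ 1 ✓]
Every test exponent gives a nontrivial residue, hence 8 generates the full group.

Yes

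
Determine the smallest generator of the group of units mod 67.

2

φ(67) = 67 − 1 = 66 = 2 · 3 · 11.
Test candidates g = 2, 3, … against the prime factors q ∈ {2, 3, 11} of φ(67): g is a generator iff g^(66/q) ≢ 1 for every such q.
g = 2: 2^33 ≡ 66; 2^22 ≡ 37; 2^6 ≡ 64 — none is 1, so 2 is a primitive root.
The smallest primitive root modulo 67 is 2.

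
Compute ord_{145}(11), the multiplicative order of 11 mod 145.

28

ord(11) | φ(145) = φ(5·29) = (5−1)·(29−1) = 4·28 = 112 = 2^4 · 7.
Divisors of 112: 1, 2, 4, 7, 8, 14, 16, 28, 56, 112.
Evaluate successive powers at the divisors of 112:
11^1 ≡ 11 (mod 145)
11^2 ≡ 121 (mod 145)
11^4 ≡ 141 (mod 145)
11^7 ≡ 41 (mod 145)
11^8 ≡ 16 (mod 145)
11^14 ≡ 86 (mod 145)
11^16 ≡ 111 (mod 145)
11^28 ≡ 1 (mod 145) ✓
The smallest such exponent is 28, so the order of 11 is 28.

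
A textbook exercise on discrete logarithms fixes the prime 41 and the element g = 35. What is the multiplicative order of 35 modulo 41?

The order of 35 must divide φ(41) = 41 − 1 = 40 = 2^3 · 5.
Divisors of 40: 1, 2, 4, 5, 8, 10, 20, 40.
Evaluate successive powers at the divisors of 40:
35^1 ≡ 35 (mod 41)
35^2 ≡ 36 (mod 41)
35^4 ≡ 25 (mod 41)
35^5 ≡ 14 (mod 41)
35^8 ≡ 10 (mod 41)
35^10 ≡ 32 (mod 41)
35^20 ≡ 40 (mod 41)
35^40 ≡ 1 (mod 41) ✓
So ord_41(35) = 40.

40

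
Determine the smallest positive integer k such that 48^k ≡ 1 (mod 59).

By Lagrange's theorem, ord_59(48) divides φ(59) = 59 − 1 = 58 = 2 · 29.
Divisors of 58: 1, 2, 29, 58.
Evaluate successive powers at the divisors of 58:
48^1 ≡ 48 (mod 59)
48^2 ≡ 3 (mod 59)
48^29 ≡ 1 (mod 59) ✓
Hence ord(48) = 29.

29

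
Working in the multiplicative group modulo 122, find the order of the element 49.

30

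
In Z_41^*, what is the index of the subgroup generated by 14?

The order of 14 must divide φ(41) = 41 − 1 = 40 = 2^3 · 5.
Divisors of 40: 1, 2, 4, 5, 8, 10, 20, 40.
Check 14^d mod 41 for each divisor in increasing order:
14^1 ≡ 14 (mod 41)
14^2 ≡ 32 (mod 41)
14^4 ≡ 40 (mod 41)
14^5 ≡ 27 (mod 41)
14^8 ≡ 1 (mod 41) ✓
Thus |⟨14⟩| = ord(14) = 8.
Index = |(Z/41Z)^×| / |⟨14⟩| = 40 / 8 = 5.

5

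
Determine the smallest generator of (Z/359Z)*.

φ(359) = 359 − 1 = 358 = 2 · 179.
Test candidates g = 2, 3, … against the prime factors q ∈ {2, 179} of φ(359): g is a generator iff g^(358/q) ≢ 1 for every such q.
g = 2: 2^179 ≡ 1 — hits 1, so not a primitive root.
g = 3: 3^179 ≡ 1 — hits 1, so not a primitive root.
g = 4: 4^179 ≡ 1 — hits 1, so not a primitive root.
g = 5: 5^179 ≡ 1 — hits 1, so not a primitive root.
g = 6: 6^179 ≡ 1 — hits 1, so not a primitive root.
g = 7: 7^179 ≡ 358; 7^2 ≡ 49 — none is 1, so 7 is a primitive root.
The smallest primitive root modulo 359 is 7.

7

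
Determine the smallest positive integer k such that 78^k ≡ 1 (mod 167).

By Lagrange's theorem, ord_167(78) divides φ(167) = 167 − 1 = 166 = 2 · 83.
Divisors of 166: 1, 2, 83, 166.
Test each divisor d:
78^1 ≡ 78
78^2 ≡ 72
78^83 ≡ 166
78^166 ≡ 1
The smallest such exponent is 166, so the order of 78 is 166.

166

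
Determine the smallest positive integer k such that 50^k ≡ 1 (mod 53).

52

ord(50) | φ(53) = 53 − 1 = 52 = 2^2 · 13.
Divisors of 52: 1, 2, 4, 13, 26, 52.
Check 50^d mod 53 for each divisor in increasing order:
50^1 ≡ 50 (mod 53)
50^2 ≡ 9 (mod 53)
50^4 ≡ 28 (mod 53)
50^13 ≡ 23 (mod 53)
50^26 ≡ 52 (mod 53)
50^52 ≡ 1 (mod 53) ✓
The smallest such exponent is 52, so the order of 50 is 52.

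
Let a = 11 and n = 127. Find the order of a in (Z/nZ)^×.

By Lagrange's theorem, ord_127(11) divides φ(127) = 127 − 1 = 126 = 2 · 3^2 · 7.
Divisors of 126: 1, 2, 3, 6, 7, 9, 14, 18, 21, 42, 63, 126.
Compute 11^d (mod 127) for the divisors d until we hit 1:
11^1 ≡ 11 (mod 127)
11^2 ≡ 121 (mod 127)
11^3 ≡ 61 (mod 127)
11^6 ≡ 38 (mod 127)
11^7 ≡ 37 (mod 127)
11^9 ≡ 32 (mod 127)
11^14 ≡ 99 (mod 127)
11^18 ≡ 8 (mod 127)
11^21 ≡ 107 (mod 127)
11^42 ≡ 19 (mod 127)
11^63 ≡ 1 (mod 127) ✓
The smallest such exponent is 63, so the order of 11 is 63.

63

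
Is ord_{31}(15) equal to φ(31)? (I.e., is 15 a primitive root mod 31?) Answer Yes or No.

No

φ(31) = 31 − 1 = 30 = 2 · 3 · 5.
An element g generates (Z/31Z)^× iff g^(30/q) ≢ 1 (mod 31) for each prime q ∈ {2, 3, 5}.
15^15 ≡ 30 (mod 31)  [q = 2: ≢ 1 ✓]
15^10 ≡ 1 (mod 31)  [q = 3: ≡ 1 ✗]
15^6 ≡ 16 (mod 31)  [q = 5: ≢ 1 ✓]
The check at q = 3 fails, so 15 generates a proper subgroup.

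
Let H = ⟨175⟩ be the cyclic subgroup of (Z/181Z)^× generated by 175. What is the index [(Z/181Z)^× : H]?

By Lagrange's theorem, ord_181(175) divides φ(181) = 181 − 1 = 180 = 2^2 · 3^2 · 5.
Divisors of 180: 1, 2, 3, 4, 5, 6, 9, 10, 12, 15, 18, 20, 30, 36, 45, 60, 90, 180.
Compute 175^d (mod 181) for the divisors d until we hit 1:
175^1 ≡ 175 (mod 181)
175^2 ≡ 36 (mod 181)
175^3 ≡ 146 (mod 181)
175^4 ≡ 29 (mod 181)
175^5 ≡ 7 (mod 181)
175^6 ≡ 139 (mod 181)
175^9 ≡ 22 (mod 181)
175^10 ≡ 49 (mod 181)
175^12 ≡ 135 (mod 181)
175^15 ≡ 162 (mod 181)
175^18 ≡ 122 (mod 181)
175^20 ≡ 48 (mod 181)
175^30 ≡ 180 (mod 181)
175^36 ≡ 42 (mod 181)
175^45 ≡ 19 (mod 181)
175^60 ≡ 1 (mod 181) ✓
So ord_181(175) = 60, hence |⟨175⟩| = 60.
Index = |(Z/181Z)^×| / |⟨175⟩| = 180 / 60 = 3.

3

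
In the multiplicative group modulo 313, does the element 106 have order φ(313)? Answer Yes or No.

Yes

φ(313) = 313 − 1 = 312 = 2^3 · 3 · 13.
It suffices to check that the order of 106 is not a proper divisor of 312: compute 106^(312/q) for q ∈ {2, 3, 13}.
106^156 ≡ 312 (mod 313)  [q = 2: ≢ 1 ✓]
106^104 ≡ 214 (mod 313)  [q = 3: ≢ 1 ✓]
106^24 ≡ 48 (mod 313)  [q = 13: ≢ 1 ✓]
Every test exponent gives a nontrivial residue, hence 106 generates the full group.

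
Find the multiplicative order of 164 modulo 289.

The order of 164 must divide φ(289) = φ(17^2) = 17·(17−1) = 272 = 2^4 · 17.
Divisors of 272: 1, 2, 4, 8, 16, 17, 34, 68, 136, 272.
Evaluate successive powers at the divisors of 272:
164^1 ≡ 164 (mod 289)
164^2 ≡ 19 (mod 289)
164^4 ≡ 72 (mod 289)
164^8 ≡ 271 (mod 289)
164^16 ≡ 35 (mod 289)
164^17 ≡ 249 (mod 289)
164^34 ≡ 155 (mod 289)
164^68 ≡ 38 (mod 289)
164^136 ≡ 288 (mod 289)
164^272 ≡ 1 (mod 289) ✓
So ord_289(164) = 272.

272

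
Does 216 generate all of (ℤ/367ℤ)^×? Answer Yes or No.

φ(367) = 367 − 1 = 366 = 2 · 3 · 61.
216 is a primitive root mod 367 iff 216^(φ(367)/q) ≢ 1 for every prime q | φ(367), i.e. q ∈ {2, 3, 61}.
216^183 ≡ 366 (mod 367)  [q = 2: ≢ 1 ✓]
216^122 ≡ 1 (mod 367)  [q = 3: ≡ 1 ✗]
216^6 ≡ 329 (mod 367)  [q = 61: ≢ 1 ✓]
216^122 ≡ 1 shows ord(216) | 122, strictly less than φ(367); not a primitive root.

No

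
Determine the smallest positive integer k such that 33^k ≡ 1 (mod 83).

41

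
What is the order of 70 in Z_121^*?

55

By Lagrange's theorem, ord_121(70) divides φ(121) = φ(11^2) = 11·(11−1) = 110 = 2 · 5 · 11.
Divisors of 110: 1, 2, 5, 10, 11, 22, 55, 110.
Compute 70^d (mod 121) for the divisors d until we hit 1:
70^1 ≡ 70 (mod 121)
70^2 ≡ 60 (mod 121)
70^5 ≡ 78 (mod 121)
70^10 ≡ 34 (mod 121)
70^11 ≡ 81 (mod 121)
70^22 ≡ 27 (mod 121)
70^55 ≡ 1 (mod 121) ✓
The smallest such exponent is 55, so the order of 70 is 55.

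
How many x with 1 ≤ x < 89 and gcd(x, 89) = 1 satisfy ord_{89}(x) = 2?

φ(89) = 89 − 1 = 88 = 2^3 · 11.
Since (Z/89Z)^× is cyclic of order 88, the number of elements of order d is φ(d) when d | 88 and 0 otherwise.
2 | 88, and φ(2) = 2 − 1 = 1.

1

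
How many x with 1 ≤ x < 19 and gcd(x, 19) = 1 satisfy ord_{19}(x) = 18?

φ(19) = 19 − 1 = 18 = 2 · 3^2.
In a cyclic group of order 18, there are φ(d) elements of order d for each divisor d of 18, and zero for non-divisors.
18 = 2 · 3^2 divides 18, and φ(18) = 6.

6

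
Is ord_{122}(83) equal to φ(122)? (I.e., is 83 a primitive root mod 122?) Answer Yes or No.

No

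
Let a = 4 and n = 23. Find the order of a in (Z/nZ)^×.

11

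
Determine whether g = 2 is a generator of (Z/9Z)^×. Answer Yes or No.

φ(9) = φ(3^2) = 3·(3−1) = 6 = 2 · 3.
2 is a primitive root mod 9 iff 2^(φ(9)/q) ≢ 1 for every prime q | φ(9), i.e. q ∈ {2, 3}.
2^3 ≡ 8 (mod 9)  [q = 2: ≢ 1 ✓]
2^2 ≡ 4 (mod 9)  [q = 3: ≢ 1 ✓]
All checks pass, so 2 has order 6 and is a primitive root modulo 9.

Yes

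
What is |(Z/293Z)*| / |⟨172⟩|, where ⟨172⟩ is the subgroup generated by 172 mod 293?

ord(172) | φ(293) = 293 − 1 = 292 = 2^2 · 73.
Divisors of 292: 1, 2, 4, 73, 146, 292.
Compute 172^d (mod 293) for the divisors d until we hit 1:
172^1 ≡ 172 (mod 293)
172^2 ≡ 284 (mod 293)
172^4 ≡ 81 (mod 293)
172^73 ≡ 1 (mod 293) ✓
So ord_293(172) = 73, hence |⟨172⟩| = 73.
[(Z/293Z)^× : ⟨172⟩] = 292/73 = 4.

4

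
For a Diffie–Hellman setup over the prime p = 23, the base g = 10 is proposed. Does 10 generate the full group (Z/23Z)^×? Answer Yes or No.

Yes

φ(23) = 23 − 1 = 22 = 2 · 11.
Test 10^(22/q) mod 23 for each prime factor q of 22:
10^11 ≡ 22 (mod 23)  [q = 2: ≢ 1 ✓]
10^2 ≡ 8 (mod 23)  [q = 11: ≢ 1 ✓]
None equal 1, so ord_23(10) = 22: 10 is a primitive root.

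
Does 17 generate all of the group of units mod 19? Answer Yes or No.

φ(19) = 19 − 1 = 18 = 2 · 3^2.
It suffices to check that the order of 17 is not a proper divisor of 18: compute 17^(18/q) for q ∈ {2, 3}.
17^9 ≡ 1 (mod 19)  [q = 2: ≡ 1 ✗]
17^6 ≡ 7 (mod 19)  [q = 3: ≢ 1 ✓]
17^9 ≡ 1 shows ord(17) | 9, strictly less than φ(19); not a primitive root.

No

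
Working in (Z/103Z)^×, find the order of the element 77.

102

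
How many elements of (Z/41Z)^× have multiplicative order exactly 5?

φ(41) = 41 − 1 = 40 = 2^3 · 5.
(Z/41Z)^× is cyclic (|G| = 40); a cyclic group of order m has exactly φ(d) elements of each order d | m, and none otherwise.
5 | 40, and φ(5) = 5 − 1 = 4.

4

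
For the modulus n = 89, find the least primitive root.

φ(89) = 89 − 1 = 88 = 2^3 · 11.
g is a primitive root iff g^(88/q) ≢ 1 (mod 89) for each prime q ∈ {2, 11}.
g = 2: 2^44 ≡ 1 — hits 1, so not a primitive root.
g = 3: 3^44 ≡ 88; 3^8 ≡ 64 — none is 1, so 3 is a primitive root.
Hence the least primitive root of 89 is 3.

3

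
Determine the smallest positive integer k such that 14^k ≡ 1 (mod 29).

28

By Lagrange's theorem, ord_29(14) divides φ(29) = 29 − 1 = 28 = 2^2 · 7.
Divisors of 28: 1, 2, 4, 7, 14, 28.
Check 14^d mod 29 for each divisor in increasing order:
14^1 ≡ 14 (mod 29)
14^2 ≡ 22 (mod 29)
14^4 ≡ 20 (mod 29)
14^7 ≡ 12 (mod 29)
14^14 ≡ 28 (mod 29)
14^28 ≡ 1 (mod 29) ✓
So ord_29(14) = 28.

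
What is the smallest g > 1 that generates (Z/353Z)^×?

3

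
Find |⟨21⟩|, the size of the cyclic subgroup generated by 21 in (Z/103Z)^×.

102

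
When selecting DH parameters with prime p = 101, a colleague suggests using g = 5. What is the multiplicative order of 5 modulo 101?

25

Since 5 ∈ (Z/101Z)^×, its order divides φ(101) = 101 − 1 = 100 = 2^2 · 5^2.
Divisors of 100: 1, 2, 4, 5, 10, 20, 25, 50, 100.
Compute 5^d (mod 101) for the divisors d until we hit 1:
5^1 ≡ 5 (mod 101)
5^2 ≡ 25 (mod 101)
5^4 ≡ 19 (mod 101)
5^5 ≡ 95 (mod 101)
5^10 ≡ 36 (mod 101)
5^20 ≡ 84 (mod 101)
5^25 ≡ 1 (mod 101) ✓
Hence ord(5) = 25.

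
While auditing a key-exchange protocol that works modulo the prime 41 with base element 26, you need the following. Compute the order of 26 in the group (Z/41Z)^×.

The order of 26 must divide φ(41) = 41 − 1 = 40 = 2^3 · 5.
Divisors of 40: 1, 2, 4, 5, 8, 10, 20, 40.
Evaluate successive powers at the divisors of 40:
26^1 ≡ 26
26^2 ≡ 20
26^4 ≡ 31
26^5 ≡ 27
26^8 ≡ 18
26^10 ≡ 32
26^20 ≡ 40
26^40 ≡ 1
Therefore the multiplicative order of 26 modulo 41 is 40.

40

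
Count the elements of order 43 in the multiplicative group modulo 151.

φ(151) = 151 − 1 = 150 = 2 · 3 · 5^2.
In a cyclic group of order 150, there are φ(d) elements of order d for each divisor d of 150, and zero for non-divisors.
43 does not divide 150, so no element of (Z/151Z)^× has order 43.

0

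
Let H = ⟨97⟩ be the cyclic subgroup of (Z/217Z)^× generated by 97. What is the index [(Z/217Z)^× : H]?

Since 97 ∈ (Z/217Z)^×, its order divides φ(217) = φ(7·31) = (7−1)·(31−1) = 6·30 = 180 = 2^2 · 3^2 · 5.
Divisors of 180: 1, 2, 3, 4, 5, 6, 9, 10, 12, 15, 18, 20, 30, 36, 45, 60, 90, 180.
Check 97^d mod 217 for each divisor in increasing order:
97^1 ≡ 97 (mod 217)
97^2 ≡ 78 (mod 217)
97^3 ≡ 188 (mod 217)
97^4 ≡ 8 (mod 217)
97^5 ≡ 125 (mod 217)
97^6 ≡ 190 (mod 217)
97^9 ≡ 132 (mod 217)
97^10 ≡ 1 (mod 217) ✓
Thus |⟨97⟩| = ord(97) = 10.
The index is φ(217) / ord(97) = 180 / 10 = 18.

18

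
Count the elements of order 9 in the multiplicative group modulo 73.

φ(73) = 73 − 1 = 72 = 2^3 · 3^2.
(Z/73Z)^× is cyclic (|G| = 72); a cyclic group of order m has exactly φ(d) elements of each order d | m, and none otherwise.
9 = 3^2 divides 72, and φ(9) = 6.

6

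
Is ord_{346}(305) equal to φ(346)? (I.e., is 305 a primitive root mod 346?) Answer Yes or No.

φ(346) = φ(2)·φ(173) = 1·172 = 172 = 2^2 · 43.
Test 305^(172/q) mod 346 for each prime factor q of 172:
305^86 ≡ 1 (mod 346)  [q = 2: ≡ 1 ✗]
305^4 ≡ 325 (mod 346)  [q = 43: ≢ 1 ✓]
305^86 ≡ 1 shows ord(305) | 86, strictly less than φ(346); not a primitive root.

No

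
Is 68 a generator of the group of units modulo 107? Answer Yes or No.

Yes

φ(107) = 107 − 1 = 106 = 2 · 53.
It suffices to check that the order of 68 is not a proper divisor of 106: compute 68^(106/q) for q ∈ {2, 53}.
68^53 ≡ 106 (mod 107)  [q = 2: ≢ 1 ✓]
68^2 ≡ 23 (mod 107)  [q = 53: ≢ 1 ✓]
Every test exponent gives a nontrivial residue, hence 68 generates the full group.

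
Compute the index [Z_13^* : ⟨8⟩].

The order of 8 must divide φ(13) = 13 − 1 = 12 = 2^2 · 3.
Divisors of 12: 1, 2, 3, 4, 6, 12.
Check 8^d mod 13 for each divisor in increasing order:
8^1 ≡ 8 (mod 13)
8^2 ≡ 12 (mod 13)
8^3 ≡ 5 (mod 13)
8^4 ≡ 1 (mod 13) ✓
So ord_13(8) = 4, hence |⟨8⟩| = 4.
Index = |(Z/13Z)^×| / |⟨8⟩| = 12 / 4 = 3.

3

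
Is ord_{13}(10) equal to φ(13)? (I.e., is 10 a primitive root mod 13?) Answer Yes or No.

φ(13) = 13 − 1 = 12 = 2^2 · 3.
An element g generates (Z/13Z)^× iff g^(12/q) ≢ 1 (mod 13) for each prime q ∈ {2, 3}.
10^6 ≡ 1 (mod 13)  [q = 2: ≡ 1 ✗]
10^4 ≡ 3 (mod 13)  [q = 3: ≢ 1 ✓]
Since 10^6 ≡ 1, the order of 10 divides 6 < 12, so 10 is not a primitive root.

No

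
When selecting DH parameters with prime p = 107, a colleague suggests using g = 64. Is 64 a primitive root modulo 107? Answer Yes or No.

φ(107) = 107 − 1 = 106 = 2 · 53.
Test 64^(106/q) mod 107 for each prime factor q of 106:
64^53 ≡ 1 (mod 107)  [q = 2: ≡ 1 ✗]
64^2 ≡ 30 (mod 107)  [q = 53: ≢ 1 ✓]
Since 64^53 ≡ 1, the order of 64 divides 53 < 106, so 64 is not a primitive root.

No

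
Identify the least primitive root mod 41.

φ(41) = 41 − 1 = 40 = 2^3 · 5.
g is a primitive root iff g^(40/q) ≢ 1 (mod 41) for each prime q ∈ {2, 5}.
g = 2: 2^20 ≡ 1 — hits 1, so not a primitive root.
g = 3: 3^20 ≡ 40; 3^8 ≡ 1 — hits 1, so not a primitive root.
g = 4: 4^20 ≡ 1 — hits 1, so not a primitive root.
g = 5: 5^20 ≡ 1 — hits 1, so not a primitive root.
g = 6: 6^20 ≡ 40; 6^8 ≡ 10 — none is 1, so 6 is a primitive root.
Hence the least primitive root of 41 is 6.

6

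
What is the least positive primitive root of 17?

φ(17) = 17 − 1 = 16 = 2^4.
Test candidates g = 2, 3, … against the prime factors q ∈ {2} of φ(17): g is a generator iff g^(16/q) ≢ 1 for every such q.
g = 2: 2^8 ≡ 1 — hits 1, so not a primitive root.
g = 3: 3^8 ≡ 16 — none is 1, so 3 is a primitive root.
So 3 is the smallest generator of (Z/17Z)^×.

3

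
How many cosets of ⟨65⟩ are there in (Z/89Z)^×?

1

ord(65) | φ(89) = 89 − 1 = 88 = 2^3 · 11.
Divisors of 88: 1, 2, 4, 8, 11, 22, 44, 88.
Check 65^d mod 89 for each divisor in increasing order:
65^1 ≡ 65
65^2 ≡ 42
65^4 ≡ 73
65^8 ≡ 78
65^11 ≡ 52
65^22 ≡ 34
65^44 ≡ 88
65^88 ≡ 1
The order of 65 is 88, so the subgroup it generates has 88 elements.
The index is φ(89) / ord(65) = 88 / 88 = 1.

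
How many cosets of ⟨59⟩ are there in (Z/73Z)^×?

1

ord(59) | φ(73) = 73 − 1 = 72 = 2^3 · 3^2.
Divisors of 72: 1, 2, 3, 4, 6, 8, 9, 12, 18, 24, 36, 72.
Evaluate successive powers at the divisors of 72:
59^1 ≡ 59 (mod 73)
59^2 ≡ 50 (mod 73)
59^3 ≡ 30 (mod 73)
59^4 ≡ 18 (mod 73)
59^6 ≡ 24 (mod 73)
59^8 ≡ 32 (mod 73)
59^9 ≡ 63 (mod 73)
59^12 ≡ 65 (mod 73)
59^18 ≡ 27 (mod 73)
59^24 ≡ 64 (mod 73)
59^36 ≡ 72 (mod 73)
59^72 ≡ 1 (mod 73) ✓
So ord_73(59) = 72, hence |⟨59⟩| = 72.
[(Z/73Z)^× : ⟨59⟩] = 72/72 = 1.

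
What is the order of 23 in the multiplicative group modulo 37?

By Lagrange's theorem, ord_37(23) divides φ(37) = 37 − 1 = 36 = 2^2 · 3^2.
Divisors of 36: 1, 2, 3, 4, 6, 9, 12, 18, 36.
Test each divisor d:
23^1 ≡ 23 (mod 37)
23^2 ≡ 11 (mod 37)
23^3 ≡ 31 (mod 37)
23^4 ≡ 10 (mod 37)
23^6 ≡ 36 (mod 37)
23^9 ≡ 6 (mod 37)
23^12 ≡ 1 (mod 37) ✓
Hence ord(23) = 12.

12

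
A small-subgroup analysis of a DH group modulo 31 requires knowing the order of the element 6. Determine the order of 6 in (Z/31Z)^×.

6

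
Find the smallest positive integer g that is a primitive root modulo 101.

φ(101) = 101 − 1 = 100 = 2^2 · 5^2.
Test candidates g = 2, 3, … against the prime factors q ∈ {2, 5} of φ(101): g is a generator iff g^(100/q) ≢ 1 for every such q.
g = 2: 2^50 ≡ 100; 2^20 ≡ 95 — none is 1, so 2 is a primitive root.
Hence the least primitive root of 101 is 2.

2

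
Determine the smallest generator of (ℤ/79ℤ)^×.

3

φ(79) = 79 − 1 = 78 = 2 · 3 · 13.
Test candidates g = 2, 3, … against the prime factors q ∈ {2, 3, 13} of φ(79): g is a generator iff g^(78/q) ≢ 1 for every such q.
g = 2: 2^39 ≡ 1 — hits 1, so not a primitive root.
g = 3: 3^39 ≡ 78; 3^26 ≡ 23; 3^6 ≡ 18 — none is 1, so 3 is a primitive root.
The smallest primitive root modulo 79 is 3.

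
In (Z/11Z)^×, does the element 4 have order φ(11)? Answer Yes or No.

No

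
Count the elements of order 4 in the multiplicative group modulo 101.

φ(101) = 101 − 1 = 100 = 2^2 · 5^2.
(Z/101Z)^× is cyclic (|G| = 100); a cyclic group of order m has exactly φ(d) elements of each order d | m, and none otherwise.
4 = 2^2 divides 100, and φ(4) = 2.

2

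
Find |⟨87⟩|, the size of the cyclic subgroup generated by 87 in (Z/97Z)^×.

96

The order of 87 must divide φ(97) = 97 − 1 = 96 = 2^5 · 3.
Divisors of 96: 1, 2, 3, 4, 6, 8, 12, 16, 24, 32, 48, 96.
Check 87^d mod 97 for each divisor in increasing order:
87^1 ≡ 87
87^2 ≡ 3
87^3 ≡ 67
87^4 ≡ 9
87^6 ≡ 27
87^8 ≡ 81
87^12 ≡ 50
87^16 ≡ 62
87^24 ≡ 75
87^32 ≡ 61
87^48 ≡ 96
87^96 ≡ 1
So ord_97(87) = 96.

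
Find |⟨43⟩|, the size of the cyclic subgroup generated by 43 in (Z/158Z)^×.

By Lagrange's theorem, ord_158(43) divides φ(158) = φ(2)·φ(79) = 1·78 = 78 = 2 · 3 · 13.
Divisors of 78: 1, 2, 3, 6, 13, 26, 39, 78.
Compute 43^d (mod 158) for the divisors d until we hit 1:
43^1 ≡ 43
43^2 ≡ 111
43^3 ≡ 33
43^6 ≡ 141
43^13 ≡ 103
43^26 ≡ 23
43^39 ≡ 157
43^78 ≡ 1
Hence ord(43) = 78.

78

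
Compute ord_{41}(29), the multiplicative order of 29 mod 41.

Since 29 ∈ (Z/41Z)^×, its order divides φ(41) = 41 − 1 = 40 = 2^3 · 5.
Divisors of 40: 1, 2, 4, 5, 8, 10, 20, 40.
Test each divisor d:
29^1 ≡ 29 (mod 41)
29^2 ≡ 21 (mod 41)
29^4 ≡ 31 (mod 41)
29^5 ≡ 38 (mod 41)
29^8 ≡ 18 (mod 41)
29^10 ≡ 9 (mod 41)
29^20 ≡ 40 (mod 41)
29^40 ≡ 1 (mod 41) ✓
Therefore the multiplicative order of 29 modulo 41 is 40.

40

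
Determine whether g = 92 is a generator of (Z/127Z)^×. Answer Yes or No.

φ(127) = 127 − 1 = 126 = 2 · 3^2 · 7.
Test 92^(126/q) mod 127 for each prime factor q of 126:
92^63 ≡ 126 (mod 127)  [q = 2: ≢ 1 ✓]
92^42 ≡ 107 (mod 127)  [q = 3: ≢ 1 ✓]
92^18 ≡ 32 (mod 127)  [q = 7: ≢ 1 ✓]
None equal 1, so ord_127(92) = 126: 92 is a primitive root.

Yes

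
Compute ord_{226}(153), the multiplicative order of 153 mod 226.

The order of 153 must divide φ(226) = φ(2)·φ(113) = 1·112 = 112 = 2^4 · 7.
Divisors of 112: 1, 2, 4, 7, 8, 14, 16, 28, 56, 112.
Test each divisor d:
153^1 ≡ 153
153^2 ≡ 131
153^4 ≡ 211
153^7 ≡ 161
153^8 ≡ 225
153^14 ≡ 157
153^16 ≡ 1
So ord_226(153) = 16.

16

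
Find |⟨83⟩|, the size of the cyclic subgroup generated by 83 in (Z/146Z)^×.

8

The order of 83 must divide φ(146) = φ(2)·φ(73) = 1·72 = 72 = 2^3 · 3^2.
Divisors of 72: 1, 2, 3, 4, 6, 8, 9, 12, 18, 24, 36, 72.
Evaluate successive powers at the divisors of 72:
83^1 ≡ 83
83^2 ≡ 27
83^3 ≡ 51
83^4 ≡ 145
83^6 ≡ 119
83^8 ≡ 1
So ord_146(83) = 8.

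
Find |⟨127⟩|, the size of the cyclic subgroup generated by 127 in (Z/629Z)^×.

72

The order of 127 must divide φ(629) = φ(17·37) = (17−1)·(37−1) = 16·36 = 576 = 2^6 · 3^2.
Divisors of 576: 1, 2, 3, 4, 6, 8, 9, 12, 16, 18, 24, 32, 36, 48, 64, 72, 96, 144, 192, 288, 576.
Compute 127^d (mod 629) for the divisors d until we hit 1:
127^1 ≡ 127 (mod 629)
127^2 ≡ 404 (mod 629)
127^3 ≡ 359 (mod 629)
127^4 ≡ 305 (mod 629)
127^6 ≡ 565 (mod 629)
127^8 ≡ 562 (mod 629)
127^9 ≡ 297 (mod 629)
127^12 ≡ 322 (mod 629)
127^16 ≡ 86 (mod 629)
127^18 ≡ 149 (mod 629)
127^24 ≡ 528 (mod 629)
127^32 ≡ 477 (mod 629)
127^36 ≡ 186 (mod 629)
127^48 ≡ 137 (mod 629)
127^64 ≡ 460 (mod 629)
127^72 ≡ 1 (mod 629) ✓
The smallest such exponent is 72, so the order of 127 is 72.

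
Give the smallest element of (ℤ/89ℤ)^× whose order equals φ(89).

φ(89) = 89 − 1 = 88 = 2^3 · 11.
Test candidates g = 2, 3, … against the prime factors q ∈ {2, 11} of φ(89): g is a generator iff g^(88/q) ≢ 1 for every such q.
g = 2: 2^44 ≡ 1 — hits 1, so not a primitive root.
g = 3: 3^44 ≡ 88; 3^8 ≡ 64 — none is 1, so 3 is a primitive root.
The smallest primitive root modulo 89 is 3.

3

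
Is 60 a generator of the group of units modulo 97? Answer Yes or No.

Yes

φ(97) = 97 − 1 = 96 = 2^5 · 3.
60 is a primitive root mod 97 iff 60^(φ(97)/q) ≢ 1 for every prime q | φ(97), i.e. q ∈ {2, 3}.
60^48 ≡ 96 (mod 97)  [q = 2: ≢ 1 ✓]
60^32 ≡ 35 (mod 97)  [q = 3: ≢ 1 ✓]
All checks pass, so 60 has order 96 and is a primitive root modulo 97.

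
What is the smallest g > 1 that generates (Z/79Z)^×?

φ(79) = 79 − 1 = 78 = 2 · 3 · 13.
g is a primitive root iff g^(78/q) ≢ 1 (mod 79) for each prime q ∈ {2, 3, 13}.
g = 2: 2^39 ≡ 1 — hits 1, so not a primitive root.
g = 3: 3^39 ≡ 78; 3^26 ≡ 23; 3^6 ≡ 18 — none is 1, so 3 is a primitive root.
The smallest primitive root modulo 79 is 3.

3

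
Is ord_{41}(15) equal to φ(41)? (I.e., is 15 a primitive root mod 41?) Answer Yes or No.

φ(41) = 41 − 1 = 40 = 2^3 · 5.
An element g generates (Z/41Z)^× iff g^(40/q) ≢ 1 (mod 41) for each prime q ∈ {2, 5}.
15^20 ≡ 40 (mod 41)  [q = 2: ≢ 1 ✓]
15^8 ≡ 18 (mod 41)  [q = 5: ≢ 1 ✓]
None equal 1, so ord_41(15) = 40: 15 is a primitive root.

Yes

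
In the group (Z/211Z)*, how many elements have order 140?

φ(211) = 211 − 1 = 210 = 2 · 3 · 5 · 7.
In a cyclic group of order 210, there are φ(d) elements of order d for each divisor d of 210, and zero for non-divisors.
Since 140 ∤ 210, the count is 0.

0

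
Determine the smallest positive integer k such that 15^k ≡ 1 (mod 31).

ord(15) | φ(31) = 31 − 1 = 30 = 2 · 3 · 5.
Divisors of 30: 1, 2, 3, 5, 6, 10, 15, 30.
Check 15^d mod 31 for each divisor in increasing order:
15^1 ≡ 15
15^2 ≡ 8
15^3 ≡ 27
15^5 ≡ 30
15^6 ≡ 16
15^10 ≡ 1
Therefore the multiplicative order of 15 modulo 31 is 10.

10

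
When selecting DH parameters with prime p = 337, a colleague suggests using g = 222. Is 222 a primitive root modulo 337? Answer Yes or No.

φ(337) = 337 − 1 = 336 = 2^4 · 3 · 7.
Test 222^(336/q) mod 337 for each prime factor q of 336:
222^168 ≡ 1 (mod 337)  [q = 2: ≡ 1 ✗]
222^112 ≡ 128 (mod 337)  [q = 3: ≢ 1 ✓]
222^48 ≡ 64 (mod 337)  [q = 7: ≢ 1 ✓]
Since 222^168 ≡ 1, the order of 222 divides 168 < 336, so 222 is not a primitive root.

No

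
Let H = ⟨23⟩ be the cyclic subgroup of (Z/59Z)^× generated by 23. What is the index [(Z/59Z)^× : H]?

ord(23) | φ(59) = 59 − 1 = 58 = 2 · 29.
Divisors of 58: 1, 2, 29, 58.
Compute 23^d (mod 59) for the divisors d until we hit 1:
23^1 ≡ 23 (mod 59)
23^2 ≡ 57 (mod 59)
23^29 ≡ 58 (mod 59)
23^58 ≡ 1 (mod 59) ✓
The order of 23 is 58, so the subgroup it generates has 58 elements.
[(Z/59Z)^× : ⟨23⟩] = 58/58 = 1.

1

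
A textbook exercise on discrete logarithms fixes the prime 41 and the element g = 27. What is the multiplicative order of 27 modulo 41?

8

Since 27 ∈ (Z/41Z)^×, its order divides φ(41) = 41 − 1 = 40 = 2^3 · 5.
Divisors of 40: 1, 2, 4, 5, 8, 10, 20, 40.
Check 27^d mod 41 for each divisor in increasing order:
27^1 ≡ 27
27^2 ≡ 32
27^4 ≡ 40
27^5 ≡ 14
27^8 ≡ 1
Hence ord(27) = 8.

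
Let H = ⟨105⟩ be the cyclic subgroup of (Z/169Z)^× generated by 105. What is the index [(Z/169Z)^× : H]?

12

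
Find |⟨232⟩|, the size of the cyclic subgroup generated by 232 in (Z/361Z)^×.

The order of 232 must divide φ(361) = φ(19^2) = 19·(19−1) = 342 = 2 · 3^2 · 19.
Divisors of 342: 1, 2, 3, 6, 9, 18, 19, 38, 57, 114, 171, 342.
Compute 232^d (mod 361) for the divisors d until we hit 1:
232^1 ≡ 232 (mod 361)
232^2 ≡ 35 (mod 361)
232^3 ≡ 178 (mod 361)
232^6 ≡ 277 (mod 361)
232^9 ≡ 210 (mod 361)
232^18 ≡ 58 (mod 361)
232^19 ≡ 99 (mod 361)
232^38 ≡ 54 (mod 361)
232^57 ≡ 292 (mod 361)
232^114 ≡ 68 (mod 361)
232^171 ≡ 1 (mod 361) ✓
The smallest such exponent is 171, so the order of 232 is 171.

171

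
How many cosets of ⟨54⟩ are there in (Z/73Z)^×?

2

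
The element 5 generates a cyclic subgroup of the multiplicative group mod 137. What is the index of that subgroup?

1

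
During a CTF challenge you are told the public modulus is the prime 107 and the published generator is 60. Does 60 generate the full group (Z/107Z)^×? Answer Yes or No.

Yes

φ(107) = 107 − 1 = 106 = 2 · 53.
An element g generates (Z/107Z)^× iff g^(106/q) ≢ 1 (mod 107) for each prime q ∈ {2, 53}.
60^53 ≡ 106 (mod 107)  [q = 2: ≢ 1 ✓]
60^2 ≡ 69 (mod 107)  [q = 53: ≢ 1 ✓]
Every test exponent gives a nontrivial residue, hence 60 generates the full group.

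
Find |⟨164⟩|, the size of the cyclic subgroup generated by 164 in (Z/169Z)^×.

52

ord(164) | φ(169) = φ(13^2) = 13·(13−1) = 156 = 2^2 · 3 · 13.
Divisors of 156: 1, 2, 3, 4, 6, 12, 13, 26, 39, 52, 78, 156.
Evaluate successive powers at the divisors of 156:
164^1 ≡ 164
164^2 ≡ 25
164^3 ≡ 44
164^4 ≡ 118
164^6 ≡ 77
164^12 ≡ 14
164^13 ≡ 99
164^26 ≡ 168
164^39 ≡ 70
164^52 ≡ 1
Hence ord(164) = 52.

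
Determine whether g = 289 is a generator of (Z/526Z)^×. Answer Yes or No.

No

φ(526) = φ(2)·φ(263) = 1·262 = 262 = 2 · 131.
It suffices to check that the order of 289 is not a proper divisor of 262: compute 289^(262/q) for q ∈ {2, 131}.
289^131 ≡ 1 (mod 526)  [q = 2: ≡ 1 ✗]
289^2 ≡ 413 (mod 526)  [q = 131: ≢ 1 ✓]
The check at q = 2 fails, so 289 generates a proper subgroup.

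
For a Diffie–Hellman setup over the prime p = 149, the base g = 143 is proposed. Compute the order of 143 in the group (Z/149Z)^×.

74

Since 143 ∈ (Z/149Z)^×, its order divides φ(149) = 149 − 1 = 148 = 2^2 · 37.
Divisors of 148: 1, 2, 4, 37, 74, 148.
Compute 143^d (mod 149) for the divisors d until we hit 1:
143^1 ≡ 143
143^2 ≡ 36
143^4 ≡ 104
143^37 ≡ 148
143^74 ≡ 1
The smallest such exponent is 74, so the order of 143 is 74.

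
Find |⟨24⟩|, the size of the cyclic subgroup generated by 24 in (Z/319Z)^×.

The order of 24 must divide φ(319) = φ(11·29) = (11−1)·(29−1) = 10·28 = 280 = 2^3 · 5 · 7.
Divisors of 280: 1, 2, 4, 5, 7, 8, 10, 14, 20, 28, 35, 40, 56, 70, 140, 280.
Check 24^d mod 319 for each divisor in increasing order:
24^1 ≡ 24
24^2 ≡ 257
24^4 ≡ 16
24^5 ≡ 65
24^7 ≡ 117
24^8 ≡ 256
24^10 ≡ 78
24^14 ≡ 291
24^20 ≡ 23
24^28 ≡ 146
24^35 ≡ 175
24^40 ≡ 210
24^56 ≡ 262
24^70 ≡ 1
The smallest such exponent is 70, so the order of 24 is 70.

70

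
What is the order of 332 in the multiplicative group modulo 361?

171

ord(332) | φ(361) = φ(19^2) = 19·(19−1) = 342 = 2 · 3^2 · 19.
Divisors of 342: 1, 2, 3, 6, 9, 18, 19, 38, 57, 114, 171, 342.
Compute 332^d (mod 361) for the divisors d until we hit 1:
332^1 ≡ 332
332^2 ≡ 119
332^3 ≡ 159
332^6 ≡ 11
332^9 ≡ 305
332^18 ≡ 248
332^19 ≡ 28
332^38 ≡ 62
332^57 ≡ 292
332^114 ≡ 68
332^171 ≡ 1
Hence ord(332) = 171.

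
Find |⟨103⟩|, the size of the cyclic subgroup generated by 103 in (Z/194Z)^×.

12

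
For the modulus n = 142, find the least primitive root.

φ(142) = φ(2)·φ(71) = 1·70 = 70 = 2 · 5 · 7.
g is a primitive root iff g^(70/q) ≢ 1 (mod 142) for each prime q ∈ {2, 5, 7}.
g = 2: gcd(2, 142) = 2 > 1, not a unit — skip.
g = 3: 3^35 ≡ 1 — hits 1, so not a primitive root.
g = 4: gcd(4, 142) = 2 > 1, not a unit — skip.
g = 5: 5^35 ≡ 1 — hits 1, so not a primitive root.
g = 6: gcd(6, 142) = 2 > 1, not a unit — skip.
g = 7: 7^35 ≡ 141; 7^14 ≡ 125; 7^10 ≡ 45 — none is 1, so 7 is a primitive root.
So 7 is the smallest generator of (Z/142Z)^×.

7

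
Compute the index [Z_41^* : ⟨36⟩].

By Lagrange's theorem, ord_41(36) divides φ(41) = 41 − 1 = 40 = 2^3 · 5.
Divisors of 40: 1, 2, 4, 5, 8, 10, 20, 40.
Check 36^d mod 41 for each divisor in increasing order:
36^1 ≡ 36 (mod 41)
36^2 ≡ 25 (mod 41)
36^4 ≡ 10 (mod 41)
36^5 ≡ 32 (mod 41)
36^8 ≡ 18 (mod 41)
36^10 ≡ 40 (mod 41)
36^20 ≡ 1 (mod 41) ✓
The order of 36 is 20, so the subgroup it generates has 20 elements.
The index is φ(41) / ord(36) = 40 / 20 = 2.

2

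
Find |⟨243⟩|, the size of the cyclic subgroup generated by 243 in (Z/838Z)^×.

209

Since 243 ∈ (Z/838Z)^×, its order divides φ(838) = φ(2)·φ(419) = 1·418 = 418 = 2 · 11 · 19.
Divisors of 418: 1, 2, 11, 19, 22, 38, 209, 418.
Check 243^d mod 838 for each divisor in increasing order:
243^1 ≡ 243 (mod 838)
243^2 ≡ 389 (mod 838)
243^11 ≡ 379 (mod 838)
243^19 ≡ 13 (mod 838)
243^22 ≡ 343 (mod 838)
243^38 ≡ 169 (mod 838)
243^209 ≡ 1 (mod 838) ✓
So ord_838(243) = 209.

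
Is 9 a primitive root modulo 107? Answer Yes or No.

φ(107) = 107 − 1 = 106 = 2 · 53.
Test 9^(106/q) mod 107 for each prime factor q of 106:
9^53 ≡ 1 (mod 107)  [q = 2: ≡ 1 ✗]
9^2 ≡ 81 (mod 107)  [q = 53: ≢ 1 ✓]
Since 9^53 ≡ 1, the order of 9 divides 53 < 106, so 9 is not a primitive root.

No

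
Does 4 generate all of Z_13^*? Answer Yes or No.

No

φ(13) = 13 − 1 = 12 = 2^2 · 3.
Test 4^(12/q) mod 13 for each prime factor q of 12:
4^6 ≡ 1 (mod 13)  [q = 2: ≡ 1 ✗]
4^4 ≡ 9 (mod 13)  [q = 3: ≢ 1 ✓]
The check at q = 2 fails, so 4 generates a proper subgroup.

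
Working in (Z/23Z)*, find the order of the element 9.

ord(9) | φ(23) = 23 − 1 = 22 = 2 · 11.
Divisors of 22: 1, 2, 11, 22.
Test each divisor d:
9^1 ≡ 9
9^2 ≡ 12
9^11 ≡ 1
The smallest such exponent is 11, so the order of 9 is 11.

11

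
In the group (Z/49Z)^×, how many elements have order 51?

0

φ(49) = φ(7^2) = 7·(7−1) = 42 = 2 · 3 · 7.
Since (Z/49Z)^× is cyclic of order 42, the number of elements of order d is φ(d) when d | 42 and 0 otherwise.
Here 42 is not a multiple of 51, so there are no elements of order 51.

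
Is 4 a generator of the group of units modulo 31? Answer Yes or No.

φ(31) = 31 − 1 = 30 = 2 · 3 · 5.
It suffices to check that the order of 4 is not a proper divisor of 30: compute 4^(30/q) for q ∈ {2, 3, 5}.
4^15 ≡ 1 (mod 31)  [q = 2: ≡ 1 ✗]
4^10 ≡ 1 (mod 31)  [q = 3: ≡ 1 ✗]
4^6 ≡ 4 (mod 31)  [q = 5: ≢ 1 ✓]
4^15 ≡ 1 shows ord(4) | 15, strictly less than φ(31); not a primitive root.

No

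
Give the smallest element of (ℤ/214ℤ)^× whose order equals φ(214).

5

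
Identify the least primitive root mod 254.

φ(254) = φ(2)·φ(127) = 1·126 = 126 = 2 · 3^2 · 7.
Test candidates g = 2, 3, … against the prime factors q ∈ {2, 3, 7} of φ(254): g is a generator iff g^(126/q) ≢ 1 for every such q.
g = 2: gcd(2, 254) = 2 > 1, not a unit — skip.
g = 3: 3^63 ≡ 253; 3^42 ≡ 107; 3^18 ≡ 131 — none is 1, so 3 is a primitive root.
So 3 is the smallest generator of (Z/254Z)^×.

3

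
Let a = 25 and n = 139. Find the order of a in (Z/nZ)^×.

69

By Lagrange's theorem, ord_139(25) divides φ(139) = 139 − 1 = 138 = 2 · 3 · 23.
Divisors of 138: 1, 2, 3, 6, 23, 46, 69, 138.
Evaluate successive powers at the divisors of 138:
25^1 ≡ 25
25^2 ≡ 69
25^3 ≡ 57
25^6 ≡ 52
25^23 ≡ 42
25^46 ≡ 96
25^69 ≡ 1
Hence ord(25) = 69.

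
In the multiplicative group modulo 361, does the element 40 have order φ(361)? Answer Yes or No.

Yes

φ(361) = φ(19^2) = 19·(19−1) = 342 = 2 · 3^2 · 19.
It suffices to check that the order of 40 is not a proper divisor of 342: compute 40^(342/q) for q ∈ {2, 3, 19}.
40^171 ≡ 360 (mod 361)  [q = 2: ≢ 1 ✓]
40^114 ≡ 292 (mod 361)  [q = 3: ≢ 1 ✓]
40^18 ≡ 39 (mod 361)  [q = 19: ≢ 1 ✓]
None equal 1, so ord_361(40) = 342: 40 is a primitive root.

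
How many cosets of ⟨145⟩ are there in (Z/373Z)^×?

3

By Lagrange's theorem, ord_373(145) divides φ(373) = 373 − 1 = 372 = 2^2 · 3 · 31.
Divisors of 372: 1, 2, 3, 4, 6, 12, 31, 62, 93, 124, 186, 372.
Check 145^d mod 373 for each divisor in increasing order:
145^1 ≡ 145 (mod 373)
145^2 ≡ 137 (mod 373)
145^3 ≡ 96 (mod 373)
145^4 ≡ 119 (mod 373)
145^6 ≡ 264 (mod 373)
145^12 ≡ 318 (mod 373)
145^31 ≡ 269 (mod 373)
145^62 ≡ 372 (mod 373)
145^93 ≡ 104 (mod 373)
145^124 ≡ 1 (mod 373) ✓
So ord_373(145) = 124, hence |⟨145⟩| = 124.
Index = |(Z/373Z)^×| / |⟨145⟩| = 372 / 124 = 3.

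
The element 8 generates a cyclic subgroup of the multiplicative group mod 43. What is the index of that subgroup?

3

ord(8) | φ(43) = 43 − 1 = 42 = 2 · 3 · 7.
Divisors of 42: 1, 2, 3, 6, 7, 14, 21, 42.
Check 8^d mod 43 for each divisor in increasing order:
8^1 ≡ 8 (mod 43)
8^2 ≡ 21 (mod 43)
8^3 ≡ 39 (mod 43)
8^6 ≡ 16 (mod 43)
8^7 ≡ 42 (mod 43)
8^14 ≡ 1 (mod 43) ✓
Thus |⟨8⟩| = ord(8) = 14.
[(Z/43Z)^× : ⟨8⟩] = 42/14 = 3.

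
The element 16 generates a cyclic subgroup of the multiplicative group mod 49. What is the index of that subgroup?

2

Since 16 ∈ (Z/49Z)^×, its order divides φ(49) = φ(7^2) = 7·(7−1) = 42 = 2 · 3 · 7.
Divisors of 42: 1, 2, 3, 6, 7, 14, 21, 42.
Check 16^d mod 49 for each divisor in increasing order:
16^1 ≡ 16 (mod 49)
16^2 ≡ 11 (mod 49)
16^3 ≡ 29 (mod 49)
16^6 ≡ 8 (mod 49)
16^7 ≡ 30 (mod 49)
16^14 ≡ 18 (mod 49)
16^21 ≡ 1 (mod 49) ✓
So ord_49(16) = 21, hence |⟨16⟩| = 21.
The index is φ(49) / ord(16) = 42 / 21 = 2.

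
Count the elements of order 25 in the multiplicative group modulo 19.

φ(19) = 19 − 1 = 18 = 2 · 3^2.
(Z/19Z)^× is cyclic (|G| = 18); a cyclic group of order m has exactly φ(d) elements of each order d | m, and none otherwise.
Since 25 ∤ 18, the count is 0.

0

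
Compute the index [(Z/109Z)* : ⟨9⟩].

4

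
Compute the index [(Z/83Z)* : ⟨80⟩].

1

The order of 80 must divide φ(83) = 83 − 1 = 82 = 2 · 41.
Divisors of 82: 1, 2, 41, 82.
Check 80^d mod 83 for each divisor in increasing order:
80^1 ≡ 80
80^2 ≡ 9
80^41 ≡ 82
80^82 ≡ 1
Thus |⟨80⟩| = ord(80) = 82.
Index = |(Z/83Z)^×| / |⟨80⟩| = 82 / 82 = 1.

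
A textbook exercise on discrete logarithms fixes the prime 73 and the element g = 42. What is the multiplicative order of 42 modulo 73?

72

Since 42 ∈ (Z/73Z)^×, its order divides φ(73) = 73 − 1 = 72 = 2^3 · 3^2.
Divisors of 72: 1, 2, 3, 4, 6, 8, 9, 12, 18, 24, 36, 72.
Check 42^d mod 73 for each divisor in increasing order:
42^1 ≡ 42 (mod 73)
42^2 ≡ 12 (mod 73)
42^3 ≡ 66 (mod 73)
42^4 ≡ 71 (mod 73)
42^6 ≡ 49 (mod 73)
42^8 ≡ 4 (mod 73)
42^9 ≡ 22 (mod 73)
42^12 ≡ 65 (mod 73)
42^18 ≡ 46 (mod 73)
42^24 ≡ 64 (mod 73)
42^36 ≡ 72 (mod 73)
42^72 ≡ 1 (mod 73) ✓
Therefore the multiplicative order of 42 modulo 73 is 72.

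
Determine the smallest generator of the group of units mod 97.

φ(97) = 97 − 1 = 96 = 2^5 · 3.
g is a primitive root iff g^(96/q) ≢ 1 (mod 97) for each prime q ∈ {2, 3}.
g = 2: 2^48 ≡ 1 — hits 1, so not a primitive root.
g = 3: 3^48 ≡ 1 — hits 1, so not a primitive root.
g = 4: 4^48 ≡ 1 — hits 1, so not a primitive root.
g = 5: 5^48 ≡ 96; 5^32 ≡ 35 — none is 1, so 5 is a primitive root.
The smallest primitive root modulo 97 is 5.

5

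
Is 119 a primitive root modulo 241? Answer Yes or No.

No

φ(241) = 241 − 1 = 240 = 2^4 · 3 · 5.
119 is a primitive root mod 241 iff 119^(φ(241)/q) ≢ 1 for every prime q | φ(241), i.e. q ∈ {2, 3, 5}.
119^120 ≡ 1 (mod 241)  [q = 2: ≡ 1 ✗]
119^80 ≡ 15 (mod 241)  [q = 3: ≢ 1 ✓]
119^48 ≡ 87 (mod 241)  [q = 5: ≢ 1 ✓]
119^120 ≡ 1 shows ord(119) | 120, strictly less than φ(241); not a primitive root.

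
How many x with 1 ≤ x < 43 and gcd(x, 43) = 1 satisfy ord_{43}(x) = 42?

12

φ(43) = 43 − 1 = 42 = 2 · 3 · 7.
In a cyclic group of order 42, there are φ(d) elements of order d for each divisor d of 42, and zero for non-divisors.
42 = 2 · 3 · 7 divides 42, and φ(42) = 12.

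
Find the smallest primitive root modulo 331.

3

φ(331) = 331 − 1 = 330 = 2 · 3 · 5 · 11.
g is a primitive root iff g^(330/q) ≢ 1 (mod 331) for each prime q ∈ {2, 3, 5, 11}.
g = 2: 2^165 ≡ 330; 2^110 ≡ 299; 2^66 ≡ 64; 2^30 ≡ 1 — hits 1, so not a primitive root.
g = 3: 3^165 ≡ 330; 3^110 ≡ 299; 3^66 ≡ 64; 3^30 ≡ 270 — none is 1, so 3 is a primitive root.
So 3 is the smallest generator of (Z/331Z)^×.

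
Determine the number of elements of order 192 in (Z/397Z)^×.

φ(397) = 397 − 1 = 396 = 2^2 · 3^2 · 11.
(Z/397Z)^× is cyclic (|G| = 396); a cyclic group of order m has exactly φ(d) elements of each order d | m, and none otherwise.
Since 192 ∤ 396, the count is 0.

0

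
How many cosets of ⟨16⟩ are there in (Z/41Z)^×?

8

By Lagrange's theorem, ord_41(16) divides φ(41) = 41 − 1 = 40 = 2^3 · 5.
Divisors of 40: 1, 2, 4, 5, 8, 10, 20, 40.
Evaluate successive powers at the divisors of 40:
16^1 ≡ 16 (mod 41)
16^2 ≡ 10 (mod 41)
16^4 ≡ 18 (mod 41)
16^5 ≡ 1 (mod 41) ✓
Thus |⟨16⟩| = ord(16) = 5.
Index = |(Z/41Z)^×| / |⟨16⟩| = 40 / 5 = 8.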